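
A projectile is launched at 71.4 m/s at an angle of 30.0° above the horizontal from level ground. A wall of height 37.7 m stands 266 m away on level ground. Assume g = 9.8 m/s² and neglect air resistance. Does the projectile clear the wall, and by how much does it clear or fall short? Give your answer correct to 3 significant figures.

Yes — it clears the wall by 25.2 m.

v_x = 71.4 cos 30.0° = 61.83 m/s; v_y0 = 71.4 sin 30.0° = 35.70 m/s.
Time to reach the wall: t = 266 / 61.83 = 4.302 s.
Height at that point: y = 35.70×4.302 − 4.900×4.302² = 62.90 m.
That is 62.90 − 37.7 = 25.2 m above the top of the wall, so the projectile clears it.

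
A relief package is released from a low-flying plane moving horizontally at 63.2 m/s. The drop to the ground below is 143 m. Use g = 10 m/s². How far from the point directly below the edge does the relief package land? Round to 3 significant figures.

Initial vertical velocity is zero, so the fall time comes from h = ½ g t²: t = √(2 × 143 / 10) = 5.348 s.
Horizontal motion is uniform at 63.2 m/s, so x = 63.2 × 5.348 = 338 m.

338 m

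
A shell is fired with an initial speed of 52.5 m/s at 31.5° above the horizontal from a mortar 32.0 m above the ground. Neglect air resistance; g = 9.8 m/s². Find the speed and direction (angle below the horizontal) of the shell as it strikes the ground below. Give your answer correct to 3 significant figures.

58.2 m/s at 39.7° below the horizontal

v_x = 52.5 cos 31.5° = 44.76 m/s (constant).
|v_y| at impact = √((27.43)² + 2×9.8×32.0) = 37.14 m/s.
Speed = √(44.76² + 37.14²) = 58.2 m/s; angle = arctan(37.14/44.76) = 39.7° below horizontal.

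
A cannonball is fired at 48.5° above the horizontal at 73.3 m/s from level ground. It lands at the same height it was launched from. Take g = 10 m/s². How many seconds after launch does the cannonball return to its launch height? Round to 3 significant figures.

Vertical component: v_y = 73.3 sin 48.5° = 54.90 m/s.
For a projectile landing at launch height, time of flight is t = 2 v_y / g = 2 × 54.90 / 10 = 11.0 s.

11.0 s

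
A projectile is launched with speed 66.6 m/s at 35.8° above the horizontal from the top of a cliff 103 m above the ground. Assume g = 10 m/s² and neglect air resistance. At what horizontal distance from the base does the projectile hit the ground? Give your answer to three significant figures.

534 m

Components: v_x = 66.6 cos 35.8° = 54.02 m/s, v_y = 66.6 sin 35.8° = 38.96 m/s.
Vertical: 0 = 103 + 38.96 t − ½(10) t² ⇒ 5.000 t² − 38.96 t − 103 = 0.
t = [38.96 + √(1518 + 2060)] / 10.00 = 9.878 s.
Horizontal: R = v_x · t = 54.02 × 9.878 = 534 m.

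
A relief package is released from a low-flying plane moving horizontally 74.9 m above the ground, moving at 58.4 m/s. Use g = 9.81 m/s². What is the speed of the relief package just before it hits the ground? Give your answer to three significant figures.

Fall time: t = √(2 × 74.9 / 9.81) = 3.908 s.
At impact: v_x = 58.4 m/s (unchanged), v_y = g t = 9.81 × 3.908 = 38.34 m/s.
Speed = √(v_x² + v_y²) = √(3411 + 1470) = 69.9 m/s.

69.9 m/s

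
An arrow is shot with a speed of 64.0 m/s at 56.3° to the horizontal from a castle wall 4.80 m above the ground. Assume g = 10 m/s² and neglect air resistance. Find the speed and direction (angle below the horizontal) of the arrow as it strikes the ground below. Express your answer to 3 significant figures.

v_x = 64.0 cos 56.3° = 35.51 m/s (constant).
|v_y| at impact = √((53.25)² + 2×10×4.80) = 54.14 m/s.
Speed = √(35.51² + 54.14²) = 64.7 m/s; angle = arctan(54.14/35.51) = 56.7° below horizontal.

64.7 m/s at 56.7° below the horizontal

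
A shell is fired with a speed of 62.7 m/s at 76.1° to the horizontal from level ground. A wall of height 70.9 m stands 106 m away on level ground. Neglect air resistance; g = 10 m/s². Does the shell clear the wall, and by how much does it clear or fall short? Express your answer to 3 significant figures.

v_x = 62.7 cos 76.1° = 15.06 m/s; v_y0 = 62.7 sin 76.1° = 60.86 m/s.
Time to reach the wall: t = 106 / 15.06 = 7.039 s.
Height at that point: y = 60.86×7.039 − 5.000×7.039² = 180.7 m.
That is 180.7 − 70.9 = 110 m above the top of the wall, so the shell clears it.

Yes — it clears the wall by 110 m.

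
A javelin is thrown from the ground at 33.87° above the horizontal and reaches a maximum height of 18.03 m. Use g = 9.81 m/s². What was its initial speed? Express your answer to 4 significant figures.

33.75 m/s

At maximum height v_y = 0, so (v₀ sin θ)² = 2 g H.
v₀ sin 33.87° = √(2 × 9.81 × 18.03) = 18.808 m/s.
v₀ = 18.808 / sin 33.87° = 18.808 / 0.5573 = 33.75 m/s.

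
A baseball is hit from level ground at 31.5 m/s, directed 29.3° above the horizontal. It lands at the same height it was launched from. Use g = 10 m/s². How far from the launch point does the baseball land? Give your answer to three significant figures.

84.7 m

For level ground, R = v₀² sin(2θ) / g.
sin(2 × 29.3°) = sin 58.60° = 0.8536.
R = (31.5)² × 0.8536 / 10 = 84.7 m.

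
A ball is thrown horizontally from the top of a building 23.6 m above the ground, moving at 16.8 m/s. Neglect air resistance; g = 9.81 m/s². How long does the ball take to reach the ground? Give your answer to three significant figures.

The horizontal speed doesn't affect the fall. With v_y0 = 0, h = ½ g t².
t = √(2 × 23.6 / 9.81) = √4.811 = 2.19 s.

2.19 s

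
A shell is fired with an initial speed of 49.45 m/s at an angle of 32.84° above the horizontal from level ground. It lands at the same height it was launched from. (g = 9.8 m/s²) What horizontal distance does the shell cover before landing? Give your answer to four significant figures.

227.4 m

For level ground, R = v₀² sin(2θ) / g.
sin(2 × 32.84°) = sin 65.680° = 0.9113.
R = (49.45)² × 0.9113 / 9.8 = 227.4 m.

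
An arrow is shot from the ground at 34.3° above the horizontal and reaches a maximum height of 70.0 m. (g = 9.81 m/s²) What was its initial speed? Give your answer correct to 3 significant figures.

65.8 m/s

At maximum height v_y = 0, so (v₀ sin θ)² = 2 g H.
v₀ sin 34.3° = √(2 × 9.81 × 70.0) = 37.06 m/s.
v₀ = 37.06 / sin 34.3° = 37.06 / 0.5635 = 65.8 m/s.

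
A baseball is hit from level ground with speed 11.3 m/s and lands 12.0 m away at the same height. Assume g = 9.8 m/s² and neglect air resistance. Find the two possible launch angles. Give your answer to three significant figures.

Level-ground range: R = v₀² sin(2θ)/g ⇒ sin 2θ = R g / v₀² = 12.0×9.8/11.3² = 0.9210.
2θ = arcsin(0.9210) = 67.07° or 180° − 67.07° = 112.93°.
So θ = 33.5° or θ = 56.5°.

33.5° and 56.5°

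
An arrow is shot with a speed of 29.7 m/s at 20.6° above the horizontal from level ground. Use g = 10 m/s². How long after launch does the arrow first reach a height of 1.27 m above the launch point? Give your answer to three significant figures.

v_y0 = 29.7 sin 20.6° = 10.45 m/s.
Set y = v_y0 t − ½ g t² = 1.27: 5.000 t² − 10.45 t + 1.27 = 0.
t = [10.45 ± √(109.2 − 25.40)] / 10 = (10.45 ± 9.154) / 10, giving t = 0.130 s or t = 1.96 s.
The arrow is on the way up at the first time, so t = 0.130 s.

0.130 s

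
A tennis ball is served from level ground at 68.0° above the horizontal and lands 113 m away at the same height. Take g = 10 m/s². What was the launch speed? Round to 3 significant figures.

40.3 m/s

On level ground, R = v₀² sin(2θ) / g, so v₀ = √(R g / sin 2θ).
sin(2 × 68.0°) = 0.6947.
v₀ = √(113 × 10 / 0.6947) = √1627 = 40.3 m/s.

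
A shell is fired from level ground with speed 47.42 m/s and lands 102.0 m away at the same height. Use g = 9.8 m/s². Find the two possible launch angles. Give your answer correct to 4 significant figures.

13.20° and 76.80°

Level-ground range: R = v₀² sin(2θ)/g ⇒ sin 2θ = R g / v₀² = 102.0×9.8/47.42² = 0.4445.
2θ = arcsin(0.4445) = 26.391° or 180° − 26.391° = 153.609°.
So θ = 13.20° or θ = 76.80°.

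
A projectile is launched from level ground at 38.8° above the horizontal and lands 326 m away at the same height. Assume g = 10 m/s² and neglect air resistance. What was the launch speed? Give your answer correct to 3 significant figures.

On level ground, R = v₀² sin(2θ) / g, so v₀ = √(R g / sin 2θ).
sin(2 × 38.8°) = 0.9767.
v₀ = √(326 × 10 / 0.9767) = √3338 = 57.8 m/s.

57.8 m/s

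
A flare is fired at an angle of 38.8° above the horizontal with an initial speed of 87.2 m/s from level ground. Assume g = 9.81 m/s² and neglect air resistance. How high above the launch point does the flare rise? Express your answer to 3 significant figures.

152 m

Vertical component of launch velocity: v_y = 87.2 sin 38.8° = 54.64 m/s.
At the highest point the vertical velocity is zero, so v_y² = 2 g h_max.
h_max = (54.64)² / (2 × 9.81) = 2986 / 19.62 = 152 m.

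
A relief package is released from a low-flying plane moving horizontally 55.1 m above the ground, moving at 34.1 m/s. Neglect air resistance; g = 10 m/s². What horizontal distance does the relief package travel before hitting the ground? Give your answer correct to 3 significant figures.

Initial vertical velocity is zero, so the fall time comes from h = ½ g t²: t = √(2 × 55.1 / 10) = 3.320 s.
Horizontal motion is uniform at 34.1 m/s, so x = 34.1 × 3.320 = 113 m.

113 m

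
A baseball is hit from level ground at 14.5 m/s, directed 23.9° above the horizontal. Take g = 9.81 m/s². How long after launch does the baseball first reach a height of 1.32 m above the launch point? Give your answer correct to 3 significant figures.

v_y0 = 14.5 sin 23.9° = 5.875 m/s.
Set y = v_y0 t − ½ g t² = 1.32: 4.905 t² − 5.875 t + 1.32 = 0.
t = [5.875 ± √(34.52 − 25.90)] / 9.81 = (5.875 ± 2.936) / 9.81, giving t = 0.300 s or t = 0.898 s.
The baseball is on the way up at the first time, so t = 0.300 s.

0.300 s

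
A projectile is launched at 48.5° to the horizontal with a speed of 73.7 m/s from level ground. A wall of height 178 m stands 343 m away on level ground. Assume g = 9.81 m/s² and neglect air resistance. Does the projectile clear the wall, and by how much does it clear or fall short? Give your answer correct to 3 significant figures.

No — it falls 32.3 m short of clearing the wall.

v_x = 73.7 cos 48.5° = 48.84 m/s; v_y0 = 73.7 sin 48.5° = 55.20 m/s.
Time to reach the wall: t = 343 / 48.84 = 7.023 s.
Height at that point: y = 55.20×7.023 − 4.905×7.023² = 145.7 m.
That is 178 − 145.7 = 32.3 m below the top of the wall, so the projectile does not clear it.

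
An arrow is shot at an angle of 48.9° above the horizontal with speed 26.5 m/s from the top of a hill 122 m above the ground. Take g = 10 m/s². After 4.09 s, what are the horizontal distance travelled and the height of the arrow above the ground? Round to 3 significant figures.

v_x = 26.5 cos 48.9° = 17.42 m/s; v_y0 = 26.5 sin 48.9° = 19.97 m/s.
x = v_x t = 17.42 × 4.09 = 71.2 m.
y = 122 + v_y0 t − ½ g t² = 120 m.

x = 71.2 m, y = 120 m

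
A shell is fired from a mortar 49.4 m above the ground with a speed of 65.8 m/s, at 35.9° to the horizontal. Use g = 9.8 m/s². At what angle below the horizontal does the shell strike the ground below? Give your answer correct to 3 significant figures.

42.9°

v_x = 65.8 cos 35.9° = 53.30 m/s.
At impact |v_y| = √(v_y0² + 2 g h) = √(38.58² + 2×9.8×49.4) = 49.56 m/s.
Angle below horizontal = arctan(|v_y| / v_x) = arctan(49.56 / 53.30) = 42.9°.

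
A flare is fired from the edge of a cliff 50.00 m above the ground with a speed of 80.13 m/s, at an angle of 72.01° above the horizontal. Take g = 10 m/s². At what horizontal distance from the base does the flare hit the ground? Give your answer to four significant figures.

Components: v_x = 80.13 cos 72.01° = 24.748 m/s, v_y = 80.13 sin 72.01° = 76.212 m/s.
Vertical: 0 = 50.00 + 76.212 t − ½(10) t² ⇒ 5.000 t² − 76.212 t − 50.00 = 0.
t = [76.212 + √(5808.3 + 1000.0)] / 10.00 = 15.872 s.
Horizontal: R = v_x · t = 24.748 × 15.872 = 392.8 m.

392.8 m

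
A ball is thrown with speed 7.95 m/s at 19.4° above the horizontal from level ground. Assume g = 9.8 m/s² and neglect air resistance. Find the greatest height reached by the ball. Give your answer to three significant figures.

Vertical component of launch velocity: v_y = 7.95 sin 19.4° = 2.641 m/s.
At the highest point the vertical velocity is zero, so v_y² = 2 g h_max.
h_max = (2.641)² / (2 × 9.8) = 6.975 / 19.60 = 0.356 m.

0.356 m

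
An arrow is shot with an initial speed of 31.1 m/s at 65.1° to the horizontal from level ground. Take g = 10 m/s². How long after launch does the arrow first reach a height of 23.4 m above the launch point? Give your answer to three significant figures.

v_y0 = 31.1 sin 65.1° = 28.21 m/s.
Set y = v_y0 t − ½ g t² = 23.4: 5.000 t² − 28.21 t + 23.4 = 0.
t = [28.21 ± √(795.8 − 468.0)] / 10 = (28.21 ± 18.11) / 10, giving t = 1.01 s or t = 4.63 s.
The arrow is on the way up at the first time, so t = 1.01 s.

1.01 s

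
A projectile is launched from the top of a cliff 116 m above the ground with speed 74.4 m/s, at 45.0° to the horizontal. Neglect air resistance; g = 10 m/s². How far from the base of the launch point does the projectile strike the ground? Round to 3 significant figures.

Components: v_x = 74.4 cos 45.0° = 52.61 m/s, v_y = 74.4 sin 45.0° = 52.61 m/s.
Vertical: 0 = 116 + 52.61 t − ½(10) t² ⇒ 5.000 t² − 52.61 t − 116 = 0.
t = [52.61 + √(2768 + 2320)] / 10.00 = 12.39 s.
Horizontal: R = v_x · t = 52.61 × 12.39 = 652 m.

652 m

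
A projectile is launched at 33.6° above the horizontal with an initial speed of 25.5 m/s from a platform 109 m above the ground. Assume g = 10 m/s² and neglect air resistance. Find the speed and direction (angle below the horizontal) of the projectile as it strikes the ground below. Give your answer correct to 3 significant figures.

v_x = 25.5 cos 33.6° = 21.24 m/s (constant).
|v_y| at impact = √((14.11)² + 2×10×109) = 48.78 m/s.
Speed = √(21.24² + 48.78²) = 53.2 m/s; angle = arctan(48.78/21.24) = 66.5° below horizontal.

53.2 m/s at 66.5° below the horizontal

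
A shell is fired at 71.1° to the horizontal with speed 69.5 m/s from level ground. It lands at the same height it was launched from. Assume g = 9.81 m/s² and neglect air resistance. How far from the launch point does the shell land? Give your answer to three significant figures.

302 m

For level ground, R = v₀² sin(2θ) / g.
sin(2 × 71.1°) = sin 142.2° = 0.6129.
R = (69.5)² × 0.6129 / 9.81 = 302 m.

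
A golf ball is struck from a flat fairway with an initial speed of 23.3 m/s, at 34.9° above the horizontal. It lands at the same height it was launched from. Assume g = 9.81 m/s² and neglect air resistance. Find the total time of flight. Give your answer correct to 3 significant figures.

Vertical component: v_y = 23.3 sin 34.9° = 13.33 m/s.
For a projectile landing at launch height, time of flight is t = 2 v_y / g = 2 × 13.33 / 9.81 = 2.72 s.

2.72 s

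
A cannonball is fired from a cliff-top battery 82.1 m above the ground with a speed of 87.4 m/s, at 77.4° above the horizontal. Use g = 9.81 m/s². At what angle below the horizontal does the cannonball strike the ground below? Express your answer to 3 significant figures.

78.6°

v_x = 87.4 cos 77.4° = 19.07 m/s.
At impact |v_y| = √(v_y0² + 2 g h) = √(85.30² + 2×9.81×82.1) = 94.27 m/s.
Angle below horizontal = arctan(|v_y| / v_x) = arctan(94.27 / 19.07) = 78.6°.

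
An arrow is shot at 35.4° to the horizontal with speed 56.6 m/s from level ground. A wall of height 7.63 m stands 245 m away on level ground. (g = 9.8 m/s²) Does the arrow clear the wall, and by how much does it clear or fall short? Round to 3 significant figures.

v_x = 56.6 cos 35.4° = 46.14 m/s; v_y0 = 56.6 sin 35.4° = 32.79 m/s.
Time to reach the wall: t = 245 / 46.14 = 5.310 s.
Height at that point: y = 32.79×5.310 − 4.900×5.310² = 35.95 m.
That is 35.95 − 7.63 = 28.3 m above the top of the wall, so the arrow clears it.

Yes — it clears the wall by 28.3 m.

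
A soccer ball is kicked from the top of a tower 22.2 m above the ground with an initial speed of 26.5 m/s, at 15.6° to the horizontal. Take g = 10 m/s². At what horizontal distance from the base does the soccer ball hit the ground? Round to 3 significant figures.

75.0 m

Components: v_x = 26.5 cos 15.6° = 25.52 m/s, v_y = 26.5 sin 15.6° = 7.126 m/s.
Vertical: 0 = 22.2 + 7.126 t − ½(10) t² ⇒ 5.000 t² − 7.126 t − 22.2 = 0.
t = [7.126 + √(50.78 + 444.0)] / 10.00 = 2.937 s.
Horizontal: R = v_x · t = 25.52 × 2.937 = 75.0 m.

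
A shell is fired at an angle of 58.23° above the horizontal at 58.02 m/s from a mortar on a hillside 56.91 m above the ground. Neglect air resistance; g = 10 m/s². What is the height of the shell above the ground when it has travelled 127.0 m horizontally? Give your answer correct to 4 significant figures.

175.6 m

v_x = 58.02 cos 58.23° = 30.548 m/s, v_y0 = 58.02 sin 58.23° = 49.327 m/s.
Time to reach x = 127.0 m: t = x / v_x = 127.0 / 30.548 = 4.1574 s.
y = 56.91 + v_y0 t − ½ g t² = 56.91 + 49.327×4.1574 − 5.000×4.1574² = 175.6 m.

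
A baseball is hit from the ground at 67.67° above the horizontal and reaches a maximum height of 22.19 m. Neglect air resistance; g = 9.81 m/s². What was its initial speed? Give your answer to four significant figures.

22.56 m/s

At maximum height v_y = 0, so (v₀ sin θ)² = 2 g H.
v₀ sin 67.67° = √(2 × 9.81 × 22.19) = 20.865 m/s.
v₀ = 20.865 / sin 67.67° = 20.865 / 0.9250 = 22.56 m/s.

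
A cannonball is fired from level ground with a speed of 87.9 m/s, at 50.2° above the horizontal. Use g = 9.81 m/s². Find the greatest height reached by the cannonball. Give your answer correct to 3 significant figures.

232 m

Vertical component of launch velocity: v_y = 87.9 sin 50.2° = 67.53 m/s.
At the highest point the vertical velocity is zero, so v_y² = 2 g h_max.
h_max = (67.53)² / (2 × 9.81) = 4560 / 19.62 = 232 m.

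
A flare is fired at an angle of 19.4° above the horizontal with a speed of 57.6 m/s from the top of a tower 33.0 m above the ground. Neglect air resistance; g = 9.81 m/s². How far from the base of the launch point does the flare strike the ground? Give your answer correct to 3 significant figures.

282 m

Components: v_x = 57.6 cos 19.4° = 54.33 m/s, v_y = 57.6 sin 19.4° = 19.13 m/s.
Vertical: 0 = 33.0 + 19.13 t − ½(9.81) t² ⇒ 4.905 t² − 19.13 t − 33.0 = 0.
t = [19.13 + √(366.0 + 647.5)] / 9.810 = 5.195 s.
Horizontal: R = v_x · t = 54.33 × 5.195 = 282 m.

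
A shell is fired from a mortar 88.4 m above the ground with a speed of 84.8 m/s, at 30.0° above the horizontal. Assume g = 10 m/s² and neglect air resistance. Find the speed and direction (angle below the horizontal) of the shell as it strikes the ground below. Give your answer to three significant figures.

94.7 m/s at 39.1° below the horizontal

v_x = 84.8 cos 30.0° = 73.44 m/s (constant).
|v_y| at impact = √((42.40)² + 2×10×88.4) = 59.71 m/s.
Speed = √(73.44² + 59.71²) = 94.7 m/s; angle = arctan(59.71/73.44) = 39.1° below horizontal.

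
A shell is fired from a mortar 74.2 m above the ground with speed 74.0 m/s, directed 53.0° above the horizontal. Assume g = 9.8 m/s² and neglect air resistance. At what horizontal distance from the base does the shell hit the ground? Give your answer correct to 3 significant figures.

Components: v_x = 74.0 cos 53.0° = 44.53 m/s, v_y = 74.0 sin 53.0° = 59.10 m/s.
Vertical: 0 = 74.2 + 59.10 t − ½(9.8) t² ⇒ 4.900 t² − 59.10 t − 74.2 = 0.
t = [59.10 + √(3493 + 1454)] / 9.800 = 13.21 s.
Horizontal: R = v_x · t = 44.53 × 13.21 = 588 m.

588 m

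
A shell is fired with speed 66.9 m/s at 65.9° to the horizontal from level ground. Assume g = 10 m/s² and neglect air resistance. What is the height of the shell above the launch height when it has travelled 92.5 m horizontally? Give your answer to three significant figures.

v_x = 66.9 cos 65.9° = 27.32 m/s, v_y0 = 66.9 sin 65.9° = 61.07 m/s.
Time to reach x = 92.5 m: t = x / v_x = 92.5 / 27.32 = 3.386 s.
y = v_y0 t − ½ g t² = 61.07×3.386 − 5.000×3.386² = 149 m.

149 m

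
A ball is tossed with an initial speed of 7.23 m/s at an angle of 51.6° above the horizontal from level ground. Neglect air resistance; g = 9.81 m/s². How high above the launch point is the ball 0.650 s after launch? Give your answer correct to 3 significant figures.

v_y0 = 7.23 sin 51.6° = 5.666 m/s.
y(t) = v_y0 t − ½ g t² = 5.666×0.650 − 4.905×0.650² = 1.61 m.

1.61 m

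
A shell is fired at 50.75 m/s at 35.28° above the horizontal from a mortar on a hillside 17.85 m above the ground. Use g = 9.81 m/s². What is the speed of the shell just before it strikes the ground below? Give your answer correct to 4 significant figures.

54.09 m/s

v_x = 50.75 cos 35.28° = 41.429 m/s is unchanged throughout.
For the vertical component, v_y² = v_y0² + 2 g h = (29.312)² + 2×9.81×17.85 = 1209.4, so |v_y| = 34.776 m/s.
Impact speed = √(v_x² + v_y²) = √(1716.4 + 1209.4) = 54.09 m/s.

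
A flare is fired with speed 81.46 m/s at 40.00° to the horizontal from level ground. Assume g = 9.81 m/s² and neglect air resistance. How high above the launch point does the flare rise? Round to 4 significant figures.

139.7 m

Vertical component of launch velocity: v_y = 81.46 sin 40.00° = 52.361 m/s.
At the highest point the vertical velocity is zero, so v_y² = 2 g h_max.
h_max = (52.361)² / (2 × 9.81) = 2741.7 / 19.62 = 139.7 m.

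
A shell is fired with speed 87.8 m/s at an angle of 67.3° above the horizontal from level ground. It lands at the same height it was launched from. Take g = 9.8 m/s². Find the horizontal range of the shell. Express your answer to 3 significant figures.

For level ground, R = v₀² sin(2θ) / g.
sin(2 × 67.3°) = sin 134.6° = 0.7120.
R = (87.8)² × 0.7120 / 9.8 = 560 m.

560 m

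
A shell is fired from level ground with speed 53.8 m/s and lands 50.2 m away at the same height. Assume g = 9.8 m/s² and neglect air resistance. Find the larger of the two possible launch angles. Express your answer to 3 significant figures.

85.1°

Level-ground range: R = v₀² sin(2θ)/g ⇒ sin 2θ = R g / v₀² = 50.2×9.8/53.8² = 0.1700.
2θ = arcsin(0.1700) = 9.788° or 180° − 9.788° = 170.212°.
So θ = 4.89° or θ = 85.1°.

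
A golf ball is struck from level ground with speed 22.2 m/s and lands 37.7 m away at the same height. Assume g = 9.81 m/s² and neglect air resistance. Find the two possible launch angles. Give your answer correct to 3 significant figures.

Level-ground range: R = v₀² sin(2θ)/g ⇒ sin 2θ = R g / v₀² = 37.7×9.81/22.2² = 0.7504.
2θ = arcsin(0.7504) = 48.63° or 180° − 48.63° = 131.37°.
So θ = 24.3° or θ = 65.7°.

24.3° and 65.7°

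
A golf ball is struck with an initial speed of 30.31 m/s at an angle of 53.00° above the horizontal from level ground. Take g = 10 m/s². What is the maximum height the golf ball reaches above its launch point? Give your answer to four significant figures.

Vertical component of launch velocity: v_y = 30.31 sin 53.00° = 24.207 m/s.
At the highest point the vertical velocity is zero, so v_y² = 2 g h_max.
h_max = (24.207)² / (2 × 10) = 585.98 / 20.00 = 29.30 m.

29.30 m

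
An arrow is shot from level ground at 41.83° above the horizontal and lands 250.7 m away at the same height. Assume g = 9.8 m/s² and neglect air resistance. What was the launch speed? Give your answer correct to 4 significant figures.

On level ground, R = v₀² sin(2θ) / g, so v₀ = √(R g / sin 2θ).
sin(2 × 41.83°) = 0.9939.
v₀ = √(250.7 × 9.8 / 0.9939) = √2471.9 = 49.72 m/s.

49.72 m/s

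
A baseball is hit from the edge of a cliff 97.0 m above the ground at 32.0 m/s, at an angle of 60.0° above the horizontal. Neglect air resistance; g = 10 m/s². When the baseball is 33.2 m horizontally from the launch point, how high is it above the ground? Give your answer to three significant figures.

133 m

v_x = 32.0 cos 60.0° = 16.00 m/s, v_y0 = 32.0 sin 60.0° = 27.71 m/s.
Time to reach x = 33.2 m: t = x / v_x = 33.2 / 16.00 = 2.075 s.
y = 97.0 + v_y0 t − ½ g t² = 97.0 + 27.71×2.075 − 5.000×2.075² = 133 m.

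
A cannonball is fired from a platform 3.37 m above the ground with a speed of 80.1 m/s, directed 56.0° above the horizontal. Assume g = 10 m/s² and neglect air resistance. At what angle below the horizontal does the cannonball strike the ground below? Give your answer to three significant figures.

v_x = 80.1 cos 56.0° = 44.79 m/s.
At impact |v_y| = √(v_y0² + 2 g h) = √(66.41² + 2×10×3.37) = 66.92 m/s.
Angle below horizontal = arctan(|v_y| / v_x) = arctan(66.92 / 44.79) = 56.2°.

56.2°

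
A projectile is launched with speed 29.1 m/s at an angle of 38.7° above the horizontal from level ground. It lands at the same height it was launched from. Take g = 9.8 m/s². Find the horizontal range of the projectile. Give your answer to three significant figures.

84.3 m

For level ground, R = v₀² sin(2θ) / g.
sin(2 × 38.7°) = sin 77.40° = 0.9759.
R = (29.1)² × 0.9759 / 9.8 = 84.3 m.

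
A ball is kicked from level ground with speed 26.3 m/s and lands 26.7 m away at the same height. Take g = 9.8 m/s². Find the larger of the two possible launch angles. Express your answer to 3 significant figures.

Level-ground range: R = v₀² sin(2θ)/g ⇒ sin 2θ = R g / v₀² = 26.7×9.8/26.3² = 0.3783.
2θ = arcsin(0.3783) = 22.23° or 180° − 22.23° = 157.77°.
So θ = 11.1° or θ = 78.9°.

78.9°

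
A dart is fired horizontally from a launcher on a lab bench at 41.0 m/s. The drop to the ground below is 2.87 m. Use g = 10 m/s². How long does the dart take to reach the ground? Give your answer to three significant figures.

The horizontal speed doesn't affect the fall. With v_y0 = 0, h = ½ g t².
t = √(2 × 2.87 / 10) = √0.5740 = 0.758 s.

0.758 s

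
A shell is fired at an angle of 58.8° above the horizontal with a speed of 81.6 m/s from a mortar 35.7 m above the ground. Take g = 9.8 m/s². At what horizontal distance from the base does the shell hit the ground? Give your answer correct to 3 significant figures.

Components: v_x = 81.6 cos 58.8° = 42.27 m/s, v_y = 81.6 sin 58.8° = 69.80 m/s.
Vertical: 0 = 35.7 + 69.80 t − ½(9.8) t² ⇒ 4.900 t² − 69.80 t − 35.7 = 0.
t = [69.80 + √(4872 + 699.7)] / 9.800 = 14.74 s.
Horizontal: R = v_x · t = 42.27 × 14.74 = 623 m.

623 m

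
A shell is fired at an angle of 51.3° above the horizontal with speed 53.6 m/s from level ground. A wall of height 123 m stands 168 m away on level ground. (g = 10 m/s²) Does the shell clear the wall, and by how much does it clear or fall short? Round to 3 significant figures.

v_x = 53.6 cos 51.3° = 33.51 m/s; v_y0 = 53.6 sin 51.3° = 41.83 m/s.
Time to reach the wall: t = 168 / 33.51 = 5.013 s.
Height at that point: y = 41.83×5.013 − 5.000×5.013² = 84.04 m.
That is 123 − 84.04 = 39.0 m below the top of the wall, so the shell does not clear it.

No — it falls 39.0 m short of clearing the wall.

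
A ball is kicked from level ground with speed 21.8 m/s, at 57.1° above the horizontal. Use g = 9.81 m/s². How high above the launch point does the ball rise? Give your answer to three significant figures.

17.1 m

Vertical component of launch velocity: v_y = 21.8 sin 57.1° = 18.30 m/s.
At the highest point the vertical velocity is zero, so v_y² = 2 g h_max.
h_max = (18.30)² / (2 × 9.81) = 334.9 / 19.62 = 17.1 m.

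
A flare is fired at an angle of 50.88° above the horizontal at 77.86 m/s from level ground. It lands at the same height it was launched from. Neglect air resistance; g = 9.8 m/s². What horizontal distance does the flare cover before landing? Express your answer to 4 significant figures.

605.6 m

For level ground, R = v₀² sin(2θ) / g.
sin(2 × 50.88°) = sin 101.76° = 0.9790.
R = (77.86)² × 0.9790 / 9.8 = 605.6 m.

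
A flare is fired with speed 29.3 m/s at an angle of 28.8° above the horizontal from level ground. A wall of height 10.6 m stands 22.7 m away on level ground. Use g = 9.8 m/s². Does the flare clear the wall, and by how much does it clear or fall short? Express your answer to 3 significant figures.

v_x = 29.3 cos 28.8° = 25.68 m/s; v_y0 = 29.3 sin 28.8° = 14.12 m/s.
Time to reach the wall: t = 22.7 / 25.68 = 0.8840 s.
Height at that point: y = 14.12×0.8840 − 4.900×0.8840² = 8.653 m.
That is 10.6 − 8.653 = 1.95 m below the top of the wall, so the flare does not clear it.

No — it falls 1.95 m short of clearing the wall.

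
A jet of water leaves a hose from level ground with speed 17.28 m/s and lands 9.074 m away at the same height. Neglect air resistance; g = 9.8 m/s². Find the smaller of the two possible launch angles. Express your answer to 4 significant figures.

Level-ground range: R = v₀² sin(2θ)/g ⇒ sin 2θ = R g / v₀² = 9.074×9.8/17.28² = 0.2978.
2θ = arcsin(0.2978) = 17.326° or 180° − 17.326° = 162.674°.
So θ = 8.663° or θ = 81.34°.

8.663°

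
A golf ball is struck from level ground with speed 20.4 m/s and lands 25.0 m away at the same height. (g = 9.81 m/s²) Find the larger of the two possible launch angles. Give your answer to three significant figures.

71.9°

Level-ground range: R = v₀² sin(2θ)/g ⇒ sin 2θ = R g / v₀² = 25.0×9.81/20.4² = 0.5893.
2θ = arcsin(0.5893) = 36.11° or 180° − 36.11° = 143.89°.
So θ = 18.1° or θ = 71.9°.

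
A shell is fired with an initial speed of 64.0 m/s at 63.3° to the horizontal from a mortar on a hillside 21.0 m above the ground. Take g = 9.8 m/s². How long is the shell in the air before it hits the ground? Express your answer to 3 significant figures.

12.0 s

Vertical component: v_y = 64.0 sin 63.3° = 57.18 m/s.
Taking up as positive with launch at y = 21.0 m, landing at y = 0: 0 = 21.0 + 57.18 t − ½(9.8) t².
Solving 4.900 t² − 57.18 t − 21.0 = 0 gives t = [57.18 + √(57.18² + 4·4.900·21.0)] / 9.800 = 12.0 s.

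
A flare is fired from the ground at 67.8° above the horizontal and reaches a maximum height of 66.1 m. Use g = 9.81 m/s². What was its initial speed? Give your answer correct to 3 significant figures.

At maximum height v_y = 0, so (v₀ sin θ)² = 2 g H.
v₀ sin 67.8° = √(2 × 9.81 × 66.1) = 36.01 m/s.
v₀ = 36.01 / sin 67.8° = 36.01 / 0.9259 = 38.9 m/s.

38.9 m/s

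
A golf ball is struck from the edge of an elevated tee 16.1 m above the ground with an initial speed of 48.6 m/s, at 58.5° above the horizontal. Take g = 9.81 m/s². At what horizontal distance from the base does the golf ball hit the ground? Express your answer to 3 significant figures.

Components: v_x = 48.6 cos 58.5° = 25.39 m/s, v_y = 48.6 sin 58.5° = 41.44 m/s.
Vertical: 0 = 16.1 + 41.44 t − ½(9.81) t² ⇒ 4.905 t² − 41.44 t − 16.1 = 0.
t = [41.44 + √(1717 + 315.9)] / 9.810 = 8.820 s.
Horizontal: R = v_x · t = 25.39 × 8.820 = 224 m.

224 m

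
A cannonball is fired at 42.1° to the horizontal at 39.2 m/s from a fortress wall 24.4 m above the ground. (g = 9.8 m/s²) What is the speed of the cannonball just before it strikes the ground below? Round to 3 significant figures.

44.9 m/s

v_x = 39.2 cos 42.1° = 29.09 m/s is unchanged throughout.
For the vertical component, v_y² = v_y0² + 2 g h = (26.28)² + 2×9.8×24.4 = 1169, so |v_y| = 34.19 m/s.
Impact speed = √(v_x² + v_y²) = √(846.2 + 1169) = 44.9 m/s.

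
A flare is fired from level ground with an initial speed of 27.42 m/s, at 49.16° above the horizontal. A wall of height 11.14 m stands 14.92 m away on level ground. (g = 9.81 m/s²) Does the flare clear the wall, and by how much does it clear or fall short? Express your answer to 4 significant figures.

v_x = 27.42 cos 49.16° = 17.931 m/s; v_y0 = 27.42 sin 49.16° = 20.744 m/s.
Time to reach the wall: t = 14.92 / 17.931 = 0.83208 s.
Height at that point: y = 20.744×0.83208 − 4.905×0.83208² = 13.865 m.
That is 13.865 − 11.14 = 2.725 m above the top of the wall, so the flare clears it.

Yes — it clears the wall by 2.725 m.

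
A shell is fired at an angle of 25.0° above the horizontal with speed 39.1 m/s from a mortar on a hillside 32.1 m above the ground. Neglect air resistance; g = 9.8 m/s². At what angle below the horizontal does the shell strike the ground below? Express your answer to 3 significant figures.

v_x = 39.1 cos 25.0° = 35.44 m/s.
At impact |v_y| = √(v_y0² + 2 g h) = √(16.52² + 2×9.8×32.1) = 30.03 m/s.
Angle below horizontal = arctan(|v_y| / v_x) = arctan(30.03 / 35.44) = 40.3°.

40.3°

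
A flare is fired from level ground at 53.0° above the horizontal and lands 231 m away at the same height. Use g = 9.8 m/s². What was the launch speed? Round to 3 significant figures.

48.5 m/s

On level ground, R = v₀² sin(2θ) / g, so v₀ = √(R g / sin 2θ).
sin(2 × 53.0°) = 0.9613.
v₀ = √(231 × 9.8 / 0.9613) = √2355 = 48.5 m/s.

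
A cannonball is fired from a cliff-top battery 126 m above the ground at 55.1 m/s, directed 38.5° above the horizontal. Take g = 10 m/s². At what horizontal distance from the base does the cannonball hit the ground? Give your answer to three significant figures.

Components: v_x = 55.1 cos 38.5° = 43.12 m/s, v_y = 55.1 sin 38.5° = 34.30 m/s.
Vertical: 0 = 126 + 34.30 t − ½(10) t² ⇒ 5.000 t² − 34.30 t − 126 = 0.
t = [34.30 + √(1176 + 2520)] / 10.00 = 9.509 s.
Horizontal: R = v_x · t = 43.12 × 9.509 = 410 m.

410 m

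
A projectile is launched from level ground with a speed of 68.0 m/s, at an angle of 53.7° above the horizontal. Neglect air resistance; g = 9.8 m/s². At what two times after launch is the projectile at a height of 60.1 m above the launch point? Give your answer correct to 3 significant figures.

1.23 s and 9.95 s

v_y0 = 68.0 sin 53.7° = 54.80 m/s.
Set y = v_y0 t − ½ g t² = 60.1: 4.900 t² − 54.80 t + 60.1 = 0.
t = [54.80 ± √(3003 − 1178)] / 9.8 = (54.80 ± 42.72) / 9.8, giving t = 1.23 s or t = 9.95 s.
So the projectile is at 60.1 m at t = 1.23 s (rising) and t = 9.95 s (falling).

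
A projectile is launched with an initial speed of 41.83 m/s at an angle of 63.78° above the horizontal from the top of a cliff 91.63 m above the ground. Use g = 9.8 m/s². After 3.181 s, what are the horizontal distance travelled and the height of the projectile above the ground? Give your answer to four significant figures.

v_x = 41.83 cos 63.78° = 18.481 m/s; v_y0 = 41.83 sin 63.78° = 37.526 m/s.
x = v_x t = 18.481 × 3.181 = 58.79 m.
y = 91.63 + v_y0 t − ½ g t² = 161.4 m.

x = 58.79 m, y = 161.4 m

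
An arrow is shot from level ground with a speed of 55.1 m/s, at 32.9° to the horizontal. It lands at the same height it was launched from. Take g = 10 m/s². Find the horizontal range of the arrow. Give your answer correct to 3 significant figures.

277 m

Components: v_x = 55.1 cos 32.9° = 46.26 m/s, v_y = 55.1 sin 32.9° = 29.93 m/s.
Time of flight (same landing height): t = 2 v_y / g = 2 × 29.93 / 10 = 5.986 s.
Range: R = v_x · t = 46.26 × 5.986 = 277 m.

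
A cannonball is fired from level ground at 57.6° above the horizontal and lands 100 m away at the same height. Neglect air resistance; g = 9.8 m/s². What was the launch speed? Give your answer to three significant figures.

32.9 m/s

On level ground, R = v₀² sin(2θ) / g, so v₀ = √(R g / sin 2θ).
sin(2 × 57.6°) = 0.9048.
v₀ = √(100 × 9.8 / 0.9048) = √1083 = 32.9 m/s.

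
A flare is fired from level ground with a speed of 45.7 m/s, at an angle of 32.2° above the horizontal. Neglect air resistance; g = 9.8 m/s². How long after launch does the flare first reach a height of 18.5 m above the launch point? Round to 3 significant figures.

0.936 s

v_y0 = 45.7 sin 32.2° = 24.35 m/s.
Set y = v_y0 t − ½ g t² = 18.5: 4.900 t² − 24.35 t + 18.5 = 0.
t = [24.35 ± √(592.9 − 362.6)] / 9.8 = (24.35 ± 15.18) / 9.8, giving t = 0.936 s or t = 4.03 s.
The flare is on the way up at the first time, so t = 0.936 s.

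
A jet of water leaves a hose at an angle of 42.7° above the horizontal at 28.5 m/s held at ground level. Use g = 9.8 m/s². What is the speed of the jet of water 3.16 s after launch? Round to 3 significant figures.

24.0 m/s

v_x = 28.5 cos 42.7° = 20.95 m/s (constant).
v_y(t) = 28.5 sin 42.7° − g t = 19.33 − 9.8 × 3.16 = -11.64 m/s.
Speed = √(v_x² + v_y²) = √(438.9 + 135.5) = 24.0 m/s.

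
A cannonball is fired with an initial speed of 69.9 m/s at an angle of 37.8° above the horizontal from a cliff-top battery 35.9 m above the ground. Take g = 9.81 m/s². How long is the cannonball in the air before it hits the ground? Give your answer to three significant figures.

Vertical component: v_y = 69.9 sin 37.8° = 42.84 m/s.
Taking up as positive with launch at y = 35.9 m, landing at y = 0: 0 = 35.9 + 42.84 t − ½(9.81) t².
Solving 4.905 t² − 42.84 t − 35.9 = 0 gives t = [42.84 + √(42.84² + 4·4.905·35.9)] / 9.810 = 9.50 s.

9.50 s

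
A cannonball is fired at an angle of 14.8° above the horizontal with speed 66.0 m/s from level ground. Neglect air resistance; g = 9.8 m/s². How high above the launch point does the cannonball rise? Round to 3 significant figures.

14.5 m

Vertical component of launch velocity: v_y = 66.0 sin 14.8° = 16.86 m/s.
At the highest point the vertical velocity is zero, so v_y² = 2 g h_max.
h_max = (16.86)² / (2 × 9.8) = 284.3 / 19.60 = 14.5 m.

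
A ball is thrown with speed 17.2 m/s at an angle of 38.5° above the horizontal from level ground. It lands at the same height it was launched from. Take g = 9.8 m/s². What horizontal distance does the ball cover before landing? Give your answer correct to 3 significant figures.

29.4 m

Components: v_x = 17.2 cos 38.5° = 13.46 m/s, v_y = 17.2 sin 38.5° = 10.71 m/s.
Time of flight (same landing height): t = 2 v_y / g = 2 × 10.71 / 9.8 = 2.186 s.
Range: R = v_x · t = 13.46 × 2.186 = 29.4 m.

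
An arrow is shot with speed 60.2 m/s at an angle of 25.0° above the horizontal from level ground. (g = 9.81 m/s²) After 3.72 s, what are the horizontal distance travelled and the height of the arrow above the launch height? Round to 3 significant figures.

v_x = 60.2 cos 25.0° = 54.56 m/s; v_y0 = 60.2 sin 25.0° = 25.44 m/s.
x = v_x t = 54.56 × 3.72 = 203 m.
y = v_y0 t − ½ g t² = 25.44×3.72 − 4.905×3.72² = 26.8 m.

x = 203 m, y = 26.8 m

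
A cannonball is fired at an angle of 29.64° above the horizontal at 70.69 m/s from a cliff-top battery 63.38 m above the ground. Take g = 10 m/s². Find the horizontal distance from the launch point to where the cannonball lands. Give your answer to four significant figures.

Components: v_x = 70.69 cos 29.64° = 61.440 m/s, v_y = 70.69 sin 29.64° = 34.960 m/s.
Vertical: 0 = 63.38 + 34.960 t − ½(10) t² ⇒ 5.000 t² − 34.960 t − 63.38 = 0.
t = [34.960 + √(1222.2 + 1267.6)] / 10.00 = 8.4858 s.
Horizontal: R = v_x · t = 61.440 × 8.4858 = 521.4 m.

521.4 m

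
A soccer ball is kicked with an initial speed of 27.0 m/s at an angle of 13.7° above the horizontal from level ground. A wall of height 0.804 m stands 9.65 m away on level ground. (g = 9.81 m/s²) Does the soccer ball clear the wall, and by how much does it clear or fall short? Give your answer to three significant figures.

v_x = 27.0 cos 13.7° = 26.23 m/s; v_y0 = 27.0 sin 13.7° = 6.395 m/s.
Time to reach the wall: t = 9.65 / 26.23 = 0.3679 s.
Height at that point: y = 6.395×0.3679 − 4.905×0.3679² = 1.689 m.
That is 1.689 − 0.804 = 0.885 m above the top of the wall, so the soccer ball clears it.

Yes — it clears the wall by 0.885 m.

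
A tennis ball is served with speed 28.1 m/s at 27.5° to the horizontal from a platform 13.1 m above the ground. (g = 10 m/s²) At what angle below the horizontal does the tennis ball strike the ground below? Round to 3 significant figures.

39.8°

v_x = 28.1 cos 27.5° = 24.93 m/s.
At impact |v_y| = √(v_y0² + 2 g h) = √(12.98² + 2×10×13.1) = 20.75 m/s.
Angle below horizontal = arctan(|v_y| / v_x) = arctan(20.75 / 24.93) = 39.8°.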